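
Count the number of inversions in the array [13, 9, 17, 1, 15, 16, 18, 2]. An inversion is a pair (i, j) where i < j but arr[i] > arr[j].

Finding inversions in [13, 9, 17, 1, 15, 16, 18, 2]:

(0, 1): arr[0]=13 > arr[1]=9
(0, 3): arr[0]=13 > arr[3]=1
(0, 7): arr[0]=13 > arr[7]=2
(1, 3): arr[1]=9 > arr[3]=1
(1, 7): arr[1]=9 > arr[7]=2
(2, 3): arr[2]=17 > arr[3]=1
(2, 4): arr[2]=17 > arr[4]=15
(2, 5): arr[2]=17 > arr[5]=16
(2, 7): arr[2]=17 > arr[7]=2
(4, 7): arr[4]=15 > arr[7]=2
(5, 7): arr[5]=16 > arr[7]=2
(6, 7): arr[6]=18 > arr[7]=2

Total inversions: 12

The array has 12 inversion(s): (0,1), (0,3), (0,7), (1,3), (1,7), (2,3), (2,4), (2,5), (2,7), (4,7), (5,7), (6,7). Each pair (i,j) satisfies i < j and arr[i] > arr[j].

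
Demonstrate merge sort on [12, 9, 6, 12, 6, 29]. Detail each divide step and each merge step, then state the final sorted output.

Merge sort trace:

Split: [12, 9, 6, 12, 6, 29] -> [12, 9, 6] and [12, 6, 29]
  Split: [12, 9, 6] -> [12] and [9, 6]
    Split: [9, 6] -> [9] and [6]
    Merge: [9] + [6] -> [6, 9]
  Merge: [12] + [6, 9] -> [6, 9, 12]
  Split: [12, 6, 29] -> [12] and [6, 29]
    Split: [6, 29] -> [6] and [29]
    Merge: [6] + [29] -> [6, 29]
  Merge: [12] + [6, 29] -> [6, 12, 29]
Merge: [6, 9, 12] + [6, 12, 29] -> [6, 6, 9, 12, 12, 29]

Final sorted array: [6, 6, 9, 12, 12, 29]

The merge sort proceeds by recursively splitting the array and merging sorted halves.
After all merges, the sorted array is [6, 6, 9, 12, 12, 29].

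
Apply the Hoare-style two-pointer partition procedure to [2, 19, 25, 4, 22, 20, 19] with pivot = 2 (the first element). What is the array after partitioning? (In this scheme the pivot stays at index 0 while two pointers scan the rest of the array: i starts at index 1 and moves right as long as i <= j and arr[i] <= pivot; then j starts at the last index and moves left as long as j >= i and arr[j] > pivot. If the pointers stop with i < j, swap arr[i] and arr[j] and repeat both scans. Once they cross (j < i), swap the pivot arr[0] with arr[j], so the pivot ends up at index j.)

Hoare-style two-pointer partition with pivot = 2:

Initial array: [2, 19, 25, 4, 22, 20, 19]

Pointers start at i = 1, j = 6.
i ends at 1, j ends at 0: the pointers have crossed (j < i), so scanning stops.

j = 0, so swapping arr[0] with arr[j] leaves the pivot at position 0: [2, 19, 25, 4, 22, 20, 19]
Pivot position: 0

After partitioning with pivot 2, the array becomes [2, 19, 25, 4, 22, 20, 19]. The pivot is placed at index 0. All elements to the left of the pivot are <= 2, and all elements to the right are > 2.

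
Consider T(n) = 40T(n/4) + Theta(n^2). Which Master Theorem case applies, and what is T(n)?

Master Theorem for T(n) = 40T(n/4) + O(n^2):

a = 40, b = 4, c = 2
log_b(a) = log_4(40) = 2.6610

Case 1: c = 2 < log_4(40) = 2.6610
T(n) = O(n^(log_4 40))

For T(n) = 40T(n/4) + O(n^2): log_4(40) = 2.6610. This is Case 1 of the Master Theorem (c < log_b(a), work dominated by leaves), giving O(n^(log_4 40)).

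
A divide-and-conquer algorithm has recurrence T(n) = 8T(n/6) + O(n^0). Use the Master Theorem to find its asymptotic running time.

Master Theorem for T(n) = 8T(n/6) + O(n^0):

a = 8, b = 6, c = 0
log_b(a) = log_6(8) = 1.1606

Case 1: c = 0 < log_6(8) = 1.1606
T(n) = O(n^(log_6 8))

For T(n) = 8T(n/6) + O(n^0): log_6(8) = 1.1606. This is Case 1 of the Master Theorem (c < log_b(a), work dominated by leaves), giving O(n^(log_6 8)).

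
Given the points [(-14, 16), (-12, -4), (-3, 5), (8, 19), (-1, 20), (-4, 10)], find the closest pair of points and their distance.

Computing all pairwise distances among 6 points:

d((-14, 16), (-12, -4)) = 20.0998
d((-14, 16), (-3, 5)) = 15.5563
d((-14, 16), (8, 19)) = 22.2036
d((-14, 16), (-1, 20)) = 13.6015
d((-14, 16), (-4, 10)) = 11.6619
d((-12, -4), (-3, 5)) = 12.7279
d((-12, -4), (8, 19)) = 30.4795
d((-12, -4), (-1, 20)) = 26.4008
d((-12, -4), (-4, 10)) = 16.1245
d((-3, 5), (8, 19)) = 17.8045
d((-3, 5), (-1, 20)) = 15.1327
d((-3, 5), (-4, 10)) = 5.099 <-- minimum
d((8, 19), (-1, 20)) = 9.0554
d((8, 19), (-4, 10)) = 15.0
d((-1, 20), (-4, 10)) = 10.4403

Closest pair: (-3, 5) and (-4, 10) with distance 5.099

The closest pair is (-3, 5) and (-4, 10) with Euclidean distance 5.099. For 6 points, brute-force pairwise comparison is shown above. For large n, the divide-and-conquer algorithm (sort by x, recurse on halves, check the dividing strip) achieves O(n log n).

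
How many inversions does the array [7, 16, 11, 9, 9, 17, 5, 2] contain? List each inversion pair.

Finding inversions in [7, 16, 11, 9, 9, 17, 5, 2]:

(0, 6): arr[0]=7 > arr[6]=5
(0, 7): arr[0]=7 > arr[7]=2
(1, 2): arr[1]=16 > arr[2]=11
(1, 3): arr[1]=16 > arr[3]=9
(1, 4): arr[1]=16 > arr[4]=9
(1, 6): arr[1]=16 > arr[6]=5
(1, 7): arr[1]=16 > arr[7]=2
(2, 3): arr[2]=11 > arr[3]=9
(2, 4): arr[2]=11 > arr[4]=9
(2, 6): arr[2]=11 > arr[6]=5
(2, 7): arr[2]=11 > arr[7]=2
(3, 6): arr[3]=9 > arr[6]=5
(3, 7): arr[3]=9 > arr[7]=2
(4, 6): arr[4]=9 > arr[6]=5
(4, 7): arr[4]=9 > arr[7]=2
(5, 6): arr[5]=17 > arr[6]=5
(5, 7): arr[5]=17 > arr[7]=2
(6, 7): arr[6]=5 > arr[7]=2

Total inversions: 18

The array has 18 inversion(s): (0,6), (0,7), (1,2), (1,3), (1,4), (1,6), (1,7), (2,3), (2,4), (2,6), (2,7), (3,6), (3,7), (4,6), (4,7), (5,6), (5,7), (6,7). Each pair (i,j) satisfies i < j and arr[i] > arr[j].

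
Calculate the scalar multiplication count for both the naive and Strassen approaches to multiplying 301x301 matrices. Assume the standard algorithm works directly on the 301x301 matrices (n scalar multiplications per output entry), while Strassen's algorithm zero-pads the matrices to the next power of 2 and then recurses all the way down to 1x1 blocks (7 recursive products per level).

Matrix multiplication for 301x301 matrices:

Strassen's algorithm requires power-of-2 dimensions. Pad 301x301 to 512x512 (next power of 2).

Standard algorithm: 301^3 = 27270901 multiplications
Strassen's algorithm: 7^(log2(512)) = 7^9 = 40353607 multiplications
Difference: 27270901 - 40353607 = -13082706 (Strassen uses MORE here due to padding overhead — for small or just-over-power-of-2 n, padding can outweigh the per-level savings)

Standard: 27270901 multiplications (301^3). Strassen: 40353607 multiplications (7^9, after padding to 512x512). Strassen reduces 8 recursive multiplications to 7 at each level.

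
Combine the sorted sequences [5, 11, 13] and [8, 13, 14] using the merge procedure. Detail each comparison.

Merging process:

Compare 5 vs 8: take 5 from left. Merged: [5]
Compare 11 vs 8: take 8 from right. Merged: [5, 8]
Compare 11 vs 13: take 11 from left. Merged: [5, 8, 11]
Compare 13 vs 13: take 13 from left. Merged: [5, 8, 11, 13]
Append remaining from right: [13, 14]. Merged: [5, 8, 11, 13, 13, 14]

Final merged array: [5, 8, 11, 13, 13, 14]
Total comparisons: 4

The merged array is [5, 8, 11, 13, 13, 14], requiring 4 comparisons. The merge step runs in O(n) time where n is the total number of elements.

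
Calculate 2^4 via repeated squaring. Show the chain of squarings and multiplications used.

Computing 2^4 by squaring (build up from 2^1; each line after the first costs one multiplication):

2^1 = 2
2^2 = (2^1)^2 = 2^2 = 4
2^4 = (2^2)^2 = 4^2 = 16

Result: 16
Multiplications needed: 2 (2 lines after 2^1)

2^4 = 16. Using exponentiation by squaring, this requires 2 multiplications. The key idea: if the exponent is even, square the half-power; if odd, multiply by the base once.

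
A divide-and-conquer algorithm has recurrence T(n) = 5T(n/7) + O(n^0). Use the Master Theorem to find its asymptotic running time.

Master Theorem for T(n) = 5T(n/7) + O(n^0):

a = 5, b = 7, c = 0
log_b(a) = log_7(5) = 0.8271

Case 1: c = 0 < log_7(5) = 0.8271
T(n) = O(n^(log_7 5))

For T(n) = 5T(n/7) + O(n^0): log_7(5) = 0.8271. This is Case 1 of the Master Theorem (c < log_b(a), work dominated by leaves), giving O(n^(log_7 5)).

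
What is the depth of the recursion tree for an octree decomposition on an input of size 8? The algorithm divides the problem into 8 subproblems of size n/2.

For divide and conquer with division factor 2:

Problem sizes at each level:
Level 0: 8
Level 1: 4
Level 2: 2
Level 3: 1

The root is level 0 and the size-1 base case is level 3 (the tree spans levels 0 through 3, i.e. 4 levels counting the root), so the depth is the number of divisions: log_2(8) = 3

The recursion tree depth is log_2(8) = 3. At each level, the problem size is divided by 2, so it takes 3 divisions to reduce to a base case of size 1. The algorithm makes 8 recursive calls at each level.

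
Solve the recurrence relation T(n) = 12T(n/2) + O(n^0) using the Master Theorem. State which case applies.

Master Theorem for T(n) = 12T(n/2) + O(n^0):

a = 12, b = 2, c = 0
log_b(a) = log_2(12) = 3.5850

Case 1: c = 0 < log_2(12) = 3.5850
T(n) = O(n^(log_2 12))

For T(n) = 12T(n/2) + O(n^0): log_2(12) = 3.5850. This is Case 1 of the Master Theorem (c < log_b(a), work dominated by leaves), giving O(n^(log_2 12)).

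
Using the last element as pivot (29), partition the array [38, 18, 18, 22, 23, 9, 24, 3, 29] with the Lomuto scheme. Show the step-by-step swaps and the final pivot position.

Lomuto partition with pivot = 29:

Initial array: [38, 18, 18, 22, 23, 9, 24, 3, 29]

arr[0]=38 > 29: no swap
arr[1]=18 <= 29: swap with position 0, array becomes [18, 38, 18, 22, 23, 9, 24, 3, 29]
arr[2]=18 <= 29: swap with position 1, array becomes [18, 18, 38, 22, 23, 9, 24, 3, 29]
arr[3]=22 <= 29: swap with position 2, array becomes [18, 18, 22, 38, 23, 9, 24, 3, 29]
arr[4]=23 <= 29: swap with position 3, array becomes [18, 18, 22, 23, 38, 9, 24, 3, 29]
arr[5]=9 <= 29: swap with position 4, array becomes [18, 18, 22, 23, 9, 38, 24, 3, 29]
arr[6]=24 <= 29: swap with position 5, array becomes [18, 18, 22, 23, 9, 24, 38, 3, 29]
arr[7]=3 <= 29: swap with position 6, array becomes [18, 18, 22, 23, 9, 24, 3, 38, 29]

Place pivot at position 7: [18, 18, 22, 23, 9, 24, 3, 29, 38]
Pivot position: 7

After partitioning with pivot 29, the array becomes [18, 18, 22, 23, 9, 24, 3, 29, 38]. The pivot is placed at index 7. All elements to the left of the pivot are <= 29, and all elements to the right are > 29.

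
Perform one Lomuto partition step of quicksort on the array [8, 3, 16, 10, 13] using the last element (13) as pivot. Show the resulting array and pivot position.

Lomuto partition with pivot = 13:

Initial array: [8, 3, 16, 10, 13]

arr[0]=8 <= 13: swap with position 0, array becomes [8, 3, 16, 10, 13]
arr[1]=3 <= 13: swap with position 1, array becomes [8, 3, 16, 10, 13]
arr[2]=16 > 13: no swap
arr[3]=10 <= 13: swap with position 2, array becomes [8, 3, 10, 16, 13]

Place pivot at position 3: [8, 3, 10, 13, 16]
Pivot position: 3

After partitioning with pivot 13, the array becomes [8, 3, 10, 13, 16]. The pivot is placed at index 3. All elements to the left of the pivot are <= 13, and all elements to the right are > 13.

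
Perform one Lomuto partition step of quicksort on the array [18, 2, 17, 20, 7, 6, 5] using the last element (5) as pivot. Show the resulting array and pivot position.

Lomuto partition with pivot = 5:

Initial array: [18, 2, 17, 20, 7, 6, 5]

arr[0]=18 > 5: no swap
arr[1]=2 <= 5: swap with position 0, array becomes [2, 18, 17, 20, 7, 6, 5]
arr[2]=17 > 5: no swap
arr[3]=20 > 5: no swap
arr[4]=7 > 5: no swap
arr[5]=6 > 5: no swap

Place pivot at position 1: [2, 5, 17, 20, 7, 6, 18]
Pivot position: 1

After partitioning with pivot 5, the array becomes [2, 5, 17, 20, 7, 6, 18]. The pivot is placed at index 1. All elements to the left of the pivot are <= 5, and all elements to the right are > 5.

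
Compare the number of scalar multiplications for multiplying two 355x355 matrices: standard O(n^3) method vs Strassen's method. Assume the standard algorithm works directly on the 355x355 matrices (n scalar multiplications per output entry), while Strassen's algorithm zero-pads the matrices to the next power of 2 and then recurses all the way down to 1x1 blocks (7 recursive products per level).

Matrix multiplication for 355x355 matrices:

Strassen's algorithm requires power-of-2 dimensions. Pad 355x355 to 512x512 (next power of 2).

Standard algorithm: 355^3 = 44738875 multiplications
Strassen's algorithm: 7^(log2(512)) = 7^9 = 40353607 multiplications
Savings: 44738875 - 40353607 = 4385268 multiplications

Standard: 44738875 multiplications (355^3). Strassen: 40353607 multiplications (7^9, after padding to 512x512). Strassen reduces 8 recursive multiplications to 7 at each level.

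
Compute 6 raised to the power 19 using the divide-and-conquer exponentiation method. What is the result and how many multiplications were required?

Computing 6^19 by squaring (build up from 6^1; each line after the first costs one multiplication):

6^1 = 6
6^2 = (6^1)^2 = 6^2 = 36
6^4 = (6^2)^2 = 36^2 = 1296
6^8 = (6^4)^2 = 1296^2 = 1679616
6^9 = 6 * 6^8 = 6 * 1679616 = 10077696
6^18 = (6^9)^2 = 10077696^2 = 101559956668416
6^19 = 6 * 6^18 = 6 * 101559956668416 = 609359740010496

Result: 609359740010496
Multiplications needed: 6 (6 lines after 6^1)

6^19 = 609359740010496. Using exponentiation by squaring, this requires 6 multiplications. The key idea: if the exponent is even, square the half-power; if odd, multiply by the base once.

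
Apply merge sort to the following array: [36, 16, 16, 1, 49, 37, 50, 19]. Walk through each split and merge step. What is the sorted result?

Merge sort trace:

Split: [36, 16, 16, 1, 49, 37, 50, 19] -> [36, 16, 16, 1] and [49, 37, 50, 19]
  Split: [36, 16, 16, 1] -> [36, 16] and [16, 1]
    Split: [36, 16] -> [36] and [16]
    Merge: [36] + [16] -> [16, 36]
    Split: [16, 1] -> [16] and [1]
    Merge: [16] + [1] -> [1, 16]
  Merge: [16, 36] + [1, 16] -> [1, 16, 16, 36]
  Split: [49, 37, 50, 19] -> [49, 37] and [50, 19]
    Split: [49, 37] -> [49] and [37]
    Merge: [49] + [37] -> [37, 49]
    Split: [50, 19] -> [50] and [19]
    Merge: [50] + [19] -> [19, 50]
  Merge: [37, 49] + [19, 50] -> [19, 37, 49, 50]
Merge: [1, 16, 16, 36] + [19, 37, 49, 50] -> [1, 16, 16, 19, 36, 37, 49, 50]

Final sorted array: [1, 16, 16, 19, 36, 37, 49, 50]

The merge sort proceeds by recursively splitting the array and merging sorted halves.
After all merges, the sorted array is [1, 16, 16, 19, 36, 37, 49, 50].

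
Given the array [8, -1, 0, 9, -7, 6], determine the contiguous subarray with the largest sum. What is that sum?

Using Kadane's algorithm on [8, -1, 0, 9, -7, 6]:

Scanning through the array:
Position 1 (value -1): max_ending_here = 7, max_so_far = 8
Position 2 (value 0): max_ending_here = 7, max_so_far = 8
Position 3 (value 9): max_ending_here = 16, max_so_far = 16
Position 4 (value -7): max_ending_here = 9, max_so_far = 16
Position 5 (value 6): max_ending_here = 15, max_so_far = 16

Maximum subarray: [8, -1, 0, 9]
Maximum sum: 16

The maximum subarray is [8, -1, 0, 9] with sum 16. This subarray runs from index 0 to index 3.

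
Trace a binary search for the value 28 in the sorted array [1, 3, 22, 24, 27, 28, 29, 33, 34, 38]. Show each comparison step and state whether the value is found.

Binary search for 28 in [1, 3, 22, 24, 27, 28, 29, 33, 34, 38]:

lo=0, hi=9, mid=4, arr[mid]=27 -> 27 < 28, search right half
lo=5, hi=9, mid=7, arr[mid]=33 -> 33 > 28, search left half
lo=5, hi=6, mid=5, arr[mid]=28 -> Found target at index 5!

Binary search finds 28 at index 5 after 3 comparisons. The search repeatedly halves the search space by comparing with the middle element.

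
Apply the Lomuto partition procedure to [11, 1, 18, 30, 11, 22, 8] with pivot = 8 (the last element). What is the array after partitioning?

Lomuto partition with pivot = 8:

Initial array: [11, 1, 18, 30, 11, 22, 8]

arr[0]=11 > 8: no swap
arr[1]=1 <= 8: swap with position 0, array becomes [1, 11, 18, 30, 11, 22, 8]
arr[2]=18 > 8: no swap
arr[3]=30 > 8: no swap
arr[4]=11 > 8: no swap
arr[5]=22 > 8: no swap

Place pivot at position 1: [1, 8, 18, 30, 11, 22, 11]
Pivot position: 1

After partitioning with pivot 8, the array becomes [1, 8, 18, 30, 11, 22, 11]. The pivot is placed at index 1. All elements to the left of the pivot are <= 8, and all elements to the right are > 8.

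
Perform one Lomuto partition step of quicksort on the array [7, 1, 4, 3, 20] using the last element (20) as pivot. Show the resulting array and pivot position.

Lomuto partition with pivot = 20:

Initial array: [7, 1, 4, 3, 20]

arr[0]=7 <= 20: swap with position 0, array becomes [7, 1, 4, 3, 20]
arr[1]=1 <= 20: swap with position 1, array becomes [7, 1, 4, 3, 20]
arr[2]=4 <= 20: swap with position 2, array becomes [7, 1, 4, 3, 20]
arr[3]=3 <= 20: swap with position 3, array becomes [7, 1, 4, 3, 20]

Place pivot at position 4: [7, 1, 4, 3, 20]
Pivot position: 4

After partitioning with pivot 20, the array becomes [7, 1, 4, 3, 20]. The pivot is placed at index 4. All elements to the left of the pivot are <= 20, and all elements to the right are > 20.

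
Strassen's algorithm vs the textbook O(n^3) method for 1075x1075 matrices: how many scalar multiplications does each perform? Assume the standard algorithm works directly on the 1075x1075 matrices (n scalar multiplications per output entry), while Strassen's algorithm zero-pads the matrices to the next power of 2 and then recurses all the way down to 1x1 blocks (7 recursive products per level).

Matrix multiplication for 1075x1075 matrices:

Strassen's algorithm requires power-of-2 dimensions. Pad 1075x1075 to 2048x2048 (next power of 2).

Standard algorithm: 1075^3 = 1242296875 multiplications
Strassen's algorithm: 7^(log2(2048)) = 7^11 = 1977326743 multiplications
Difference: 1242296875 - 1977326743 = -735029868 (Strassen uses MORE here due to padding overhead — for small or just-over-power-of-2 n, padding can outweigh the per-level savings)

Standard: 1242296875 multiplications (1075^3). Strassen: 1977326743 multiplications (7^11, after padding to 2048x2048). Strassen reduces 8 recursive multiplications to 7 at each level.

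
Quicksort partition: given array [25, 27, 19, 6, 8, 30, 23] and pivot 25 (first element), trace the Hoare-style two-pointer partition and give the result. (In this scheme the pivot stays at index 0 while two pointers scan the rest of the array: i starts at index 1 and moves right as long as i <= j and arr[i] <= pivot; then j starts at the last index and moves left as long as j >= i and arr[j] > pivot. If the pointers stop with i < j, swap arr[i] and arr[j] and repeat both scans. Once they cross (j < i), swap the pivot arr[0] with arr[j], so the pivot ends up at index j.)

Hoare-style two-pointer partition with pivot = 25:

Initial array: [25, 27, 19, 6, 8, 30, 23]

Pointers start at i = 1, j = 6.
i stops at index 1 (arr[1]=27 > 25), j stops at index 6 (arr[6]=23 <= 25): swap arr[1] and arr[6], array becomes [25, 23, 19, 6, 8, 30, 27]
i ends at 5, j ends at 4: the pointers have crossed (j < i), so scanning stops.

Swap pivot arr[0] with arr[4] to place pivot at position 4: [8, 23, 19, 6, 25, 30, 27]
Pivot position: 4

After partitioning with pivot 25, the array becomes [8, 23, 19, 6, 25, 30, 27]. The pivot is placed at index 4. All elements to the left of the pivot are <= 25, and all elements to the right are > 25.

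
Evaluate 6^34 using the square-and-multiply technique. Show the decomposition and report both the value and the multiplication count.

Computing 6^34 by squaring (build up from 6^1; each line after the first costs one multiplication):

6^1 = 6
6^2 = (6^1)^2 = 6^2 = 36
6^4 = (6^2)^2 = 36^2 = 1296
6^8 = (6^4)^2 = 1296^2 = 1679616
6^16 = (6^8)^2 = 1679616^2 = 2821109907456
6^17 = 6 * 6^16 = 6 * 2821109907456 = 16926659444736
6^34 = (6^17)^2 = 16926659444736^2 = 286511799958070431838109696

Result: 286511799958070431838109696
Multiplications needed: 6 (6 lines after 6^1)

6^34 = 286511799958070431838109696. Using exponentiation by squaring, this requires 6 multiplications. The key idea: if the exponent is even, square the half-power; if odd, multiply by the base once.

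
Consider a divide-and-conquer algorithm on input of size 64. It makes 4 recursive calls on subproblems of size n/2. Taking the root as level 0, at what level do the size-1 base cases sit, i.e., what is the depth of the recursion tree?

For divide and conquer with division factor 2:

Problem sizes at each level:
Level 0: 64
Level 1: 32
Level 2: 16
Level 3: 8
Level 4: 4
Level 5: 2
Level 6: 1

The root is level 0 and the size-1 base case is level 6 (the tree spans levels 0 through 6, i.e. 7 levels counting the root), so the depth is the number of divisions: log_2(64) = 6

The recursion tree depth is log_2(64) = 6. At each level, the problem size is divided by 2, so it takes 6 divisions to reduce to a base case of size 1. The algorithm makes 4 recursive calls at each level.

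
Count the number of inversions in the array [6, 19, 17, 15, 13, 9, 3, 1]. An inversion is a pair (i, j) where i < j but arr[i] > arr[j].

Finding inversions in [6, 19, 17, 15, 13, 9, 3, 1]:

(0, 6): arr[0]=6 > arr[6]=3
(0, 7): arr[0]=6 > arr[7]=1
(1, 2): arr[1]=19 > arr[2]=17
(1, 3): arr[1]=19 > arr[3]=15
(1, 4): arr[1]=19 > arr[4]=13
(1, 5): arr[1]=19 > arr[5]=9
(1, 6): arr[1]=19 > arr[6]=3
(1, 7): arr[1]=19 > arr[7]=1
(2, 3): arr[2]=17 > arr[3]=15
(2, 4): arr[2]=17 > arr[4]=13
(2, 5): arr[2]=17 > arr[5]=9
(2, 6): arr[2]=17 > arr[6]=3
(2, 7): arr[2]=17 > arr[7]=1
(3, 4): arr[3]=15 > arr[4]=13
(3, 5): arr[3]=15 > arr[5]=9
(3, 6): arr[3]=15 > arr[6]=3
(3, 7): arr[3]=15 > arr[7]=1
(4, 5): arr[4]=13 > arr[5]=9
(4, 6): arr[4]=13 > arr[6]=3
(4, 7): arr[4]=13 > arr[7]=1
(5, 6): arr[5]=9 > arr[6]=3
(5, 7): arr[5]=9 > arr[7]=1
(6, 7): arr[6]=3 > arr[7]=1

Total inversions: 23

The array has 23 inversion(s): (0,6), (0,7), (1,2), (1,3), (1,4), (1,5), (1,6), (1,7), (2,3), (2,4), (2,5), (2,6), (2,7), (3,4), (3,5), (3,6), (3,7), (4,5), (4,6), (4,7), (5,6), (5,7), (6,7). Each pair (i,j) satisfies i < j and arr[i] > arr[j].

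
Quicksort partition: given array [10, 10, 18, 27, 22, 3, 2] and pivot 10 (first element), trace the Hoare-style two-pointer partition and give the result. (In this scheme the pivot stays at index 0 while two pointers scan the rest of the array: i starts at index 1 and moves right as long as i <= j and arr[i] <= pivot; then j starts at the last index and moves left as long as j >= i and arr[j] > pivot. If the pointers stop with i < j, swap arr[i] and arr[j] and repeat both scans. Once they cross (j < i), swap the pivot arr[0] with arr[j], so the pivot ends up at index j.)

Hoare-style two-pointer partition with pivot = 10:

Initial array: [10, 10, 18, 27, 22, 3, 2]

Pointers start at i = 1, j = 6.
i stops at index 2 (arr[2]=18 > 10), j stops at index 6 (arr[6]=2 <= 10): swap arr[2] and arr[6], array becomes [10, 10, 2, 27, 22, 3, 18]
i stops at index 3 (arr[3]=27 > 10), j stops at index 5 (arr[5]=3 <= 10): swap arr[3] and arr[5], array becomes [10, 10, 2, 3, 22, 27, 18]
i ends at 4, j ends at 3: the pointers have crossed (j < i), so scanning stops.

Swap pivot arr[0] with arr[3] to place pivot at position 3: [3, 10, 2, 10, 22, 27, 18]
Pivot position: 3

After partitioning with pivot 10, the array becomes [3, 10, 2, 10, 22, 27, 18]. The pivot is placed at index 3. All elements to the left of the pivot are <= 10, and all elements to the right are > 10.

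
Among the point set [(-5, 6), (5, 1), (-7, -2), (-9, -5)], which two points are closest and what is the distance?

Computing all pairwise distances among 4 points:

d((-5, 6), (5, 1)) = 11.1803
d((-5, 6), (-7, -2)) = 8.2462
d((-5, 6), (-9, -5)) = 11.7047
d((5, 1), (-7, -2)) = 12.3693
d((5, 1), (-9, -5)) = 15.2315
d((-7, -2), (-9, -5)) = 3.6056 <-- minimum

Closest pair: (-7, -2) and (-9, -5) with distance 3.6056

The closest pair is (-7, -2) and (-9, -5) with Euclidean distance 3.6056. For 4 points, brute-force pairwise comparison is shown above. For large n, the divide-and-conquer algorithm (sort by x, recurse on halves, check the dividing strip) achieves O(n log n).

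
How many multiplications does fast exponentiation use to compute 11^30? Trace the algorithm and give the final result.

Computing 11^30 by squaring (build up from 11^1; each line after the first costs one multiplication):

11^1 = 11
11^2 = (11^1)^2 = 11^2 = 121
11^3 = 11 * 11^2 = 11 * 121 = 1331
11^6 = (11^3)^2 = 1331^2 = 1771561
11^7 = 11 * 11^6 = 11 * 1771561 = 19487171
11^14 = (11^7)^2 = 19487171^2 = 379749833583241
11^15 = 11 * 11^14 = 11 * 379749833583241 = 4177248169415651
11^30 = (11^15)^2 = 4177248169415651^2 = 17449402268886407318558803753801

Result: 17449402268886407318558803753801
Multiplications needed: 7 (7 lines after 11^1)

11^30 = 17449402268886407318558803753801. Using exponentiation by squaring, this requires 7 multiplications. The key idea: if the exponent is even, square the half-power; if odd, multiply by the base once.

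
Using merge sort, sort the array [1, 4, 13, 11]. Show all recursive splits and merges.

Merge sort trace:

Split: [1, 4, 13, 11] -> [1, 4] and [13, 11]
  Split: [1, 4] -> [1] and [4]
  Merge: [1] + [4] -> [1, 4]
  Split: [13, 11] -> [13] and [11]
  Merge: [13] + [11] -> [11, 13]
Merge: [1, 4] + [11, 13] -> [1, 4, 11, 13]

Final sorted array: [1, 4, 11, 13]

The merge sort proceeds by recursively splitting the array and merging sorted halves.
After all merges, the sorted array is [1, 4, 11, 13].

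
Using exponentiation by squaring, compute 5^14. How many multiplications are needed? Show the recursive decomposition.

Computing 5^14 by squaring (build up from 5^1; each line after the first costs one multiplication):

5^1 = 5
5^2 = (5^1)^2 = 5^2 = 25
5^3 = 5 * 5^2 = 5 * 25 = 125
5^6 = (5^3)^2 = 125^2 = 15625
5^7 = 5 * 5^6 = 5 * 15625 = 78125
5^14 = (5^7)^2 = 78125^2 = 6103515625

Result: 6103515625
Multiplications needed: 5 (5 lines after 5^1)

5^14 = 6103515625. Using exponentiation by squaring, this requires 5 multiplications. The key idea: if the exponent is even, square the half-power; if odd, multiply by the base once.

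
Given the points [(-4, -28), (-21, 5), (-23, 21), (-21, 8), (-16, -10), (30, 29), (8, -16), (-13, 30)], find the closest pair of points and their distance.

Computing all pairwise distances among 8 points:

d((-4, -28), (-21, 5)) = 37.1214
d((-4, -28), (-23, 21)) = 52.5547
d((-4, -28), (-21, 8)) = 39.8121
d((-4, -28), (-16, -10)) = 21.6333
d((-4, -28), (30, 29)) = 66.3702
d((-4, -28), (8, -16)) = 16.9706
d((-4, -28), (-13, 30)) = 58.6941
d((-21, 5), (-23, 21)) = 16.1245
d((-21, 5), (-21, 8)) = 3.0 <-- minimum
d((-21, 5), (-16, -10)) = 15.8114
d((-21, 5), (30, 29)) = 56.3649
d((-21, 5), (8, -16)) = 35.805
d((-21, 5), (-13, 30)) = 26.2488
d((-23, 21), (-21, 8)) = 13.1529
d((-23, 21), (-16, -10)) = 31.7805
d((-23, 21), (30, 29)) = 53.6004
d((-23, 21), (8, -16)) = 48.2701
d((-23, 21), (-13, 30)) = 13.4536
d((-21, 8), (-16, -10)) = 18.6815
d((-21, 8), (30, 29)) = 55.1543
d((-21, 8), (8, -16)) = 37.6431
d((-21, 8), (-13, 30)) = 23.4094
d((-16, -10), (30, 29)) = 60.3075
d((-16, -10), (8, -16)) = 24.7386
d((-16, -10), (-13, 30)) = 40.1123
d((30, 29), (8, -16)) = 50.0899
d((30, 29), (-13, 30)) = 43.0116
d((8, -16), (-13, 30)) = 50.5668

Closest pair: (-21, 5) and (-21, 8) with distance 3.0

The closest pair is (-21, 5) and (-21, 8) with Euclidean distance 3.0. For 8 points, brute-force pairwise comparison is shown above. For large n, the divide-and-conquer algorithm (sort by x, recurse on halves, check the dividing strip) achieves O(n log n).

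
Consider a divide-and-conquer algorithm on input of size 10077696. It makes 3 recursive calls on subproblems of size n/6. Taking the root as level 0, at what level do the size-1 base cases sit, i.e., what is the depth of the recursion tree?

For divide and conquer with division factor 6:

Problem sizes at each level:
Level 0: 10077696
Level 1: 1679616
Level 2: 279936
Level 3: 46656
Level 4: 7776
Level 5: 1296
Level 6: 216
Level 7: 36
Level 8: 6
Level 9: 1

The root is level 0 and the size-1 base case is level 9 (the tree spans levels 0 through 9, i.e. 10 levels counting the root), so the depth is the number of divisions: log_6(10077696) = 9

The recursion tree depth is log_6(10077696) = 9. At each level, the problem size is divided by 6, so it takes 9 divisions to reduce to a base case of size 1. The algorithm makes 3 recursive calls at each level.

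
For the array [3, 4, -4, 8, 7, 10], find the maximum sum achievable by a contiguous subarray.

Using Kadane's algorithm on [3, 4, -4, 8, 7, 10]:

Scanning through the array:
Position 1 (value 4): max_ending_here = 7, max_so_far = 7
Position 2 (value -4): max_ending_here = 3, max_so_far = 7
Position 3 (value 8): max_ending_here = 11, max_so_far = 11
Position 4 (value 7): max_ending_here = 18, max_so_far = 18
Position 5 (value 10): max_ending_here = 28, max_so_far = 28

Maximum subarray: [3, 4, -4, 8, 7, 10]
Maximum sum: 28

The maximum subarray is [3, 4, -4, 8, 7, 10] with sum 28. This subarray runs from index 0 to index 5.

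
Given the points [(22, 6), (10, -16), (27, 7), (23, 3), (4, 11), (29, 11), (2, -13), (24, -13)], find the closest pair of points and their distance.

Computing all pairwise distances among 8 points:

d((22, 6), (10, -16)) = 25.0599
d((22, 6), (27, 7)) = 5.099
d((22, 6), (23, 3)) = 3.1623 <-- minimum
d((22, 6), (4, 11)) = 18.6815
d((22, 6), (29, 11)) = 8.6023
d((22, 6), (2, -13)) = 27.5862
d((22, 6), (24, -13)) = 19.105
d((10, -16), (27, 7)) = 28.6007
d((10, -16), (23, 3)) = 23.0217
d((10, -16), (4, 11)) = 27.6586
d((10, -16), (29, 11)) = 33.0151
d((10, -16), (2, -13)) = 8.544
d((10, -16), (24, -13)) = 14.3178
d((27, 7), (23, 3)) = 5.6569
d((27, 7), (4, 11)) = 23.3452
d((27, 7), (29, 11)) = 4.4721
d((27, 7), (2, -13)) = 32.0156
d((27, 7), (24, -13)) = 20.2237
d((23, 3), (4, 11)) = 20.6155
d((23, 3), (29, 11)) = 10.0
d((23, 3), (2, -13)) = 26.4008
d((23, 3), (24, -13)) = 16.0312
d((4, 11), (29, 11)) = 25.0
d((4, 11), (2, -13)) = 24.0832
d((4, 11), (24, -13)) = 31.241
d((29, 11), (2, -13)) = 36.1248
d((29, 11), (24, -13)) = 24.5153
d((2, -13), (24, -13)) = 22.0

Closest pair: (22, 6) and (23, 3) with distance 3.1623

The closest pair is (22, 6) and (23, 3) with Euclidean distance 3.1623. For 8 points, brute-force pairwise comparison is shown above. For large n, the divide-and-conquer algorithm (sort by x, recurse on halves, check the dividing strip) achieves O(n log n).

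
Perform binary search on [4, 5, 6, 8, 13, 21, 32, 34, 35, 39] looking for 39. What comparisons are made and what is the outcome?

Binary search for 39 in [4, 5, 6, 8, 13, 21, 32, 34, 35, 39]:

lo=0, hi=9, mid=4, arr[mid]=13 -> 13 < 39, search right half
lo=5, hi=9, mid=7, arr[mid]=34 -> 34 < 39, search right half
lo=8, hi=9, mid=8, arr[mid]=35 -> 35 < 39, search right half
lo=9, hi=9, mid=9, arr[mid]=39 -> Found target at index 9!

Binary search finds 39 at index 9 after 4 comparisons. The search repeatedly halves the search space by comparing with the middle element.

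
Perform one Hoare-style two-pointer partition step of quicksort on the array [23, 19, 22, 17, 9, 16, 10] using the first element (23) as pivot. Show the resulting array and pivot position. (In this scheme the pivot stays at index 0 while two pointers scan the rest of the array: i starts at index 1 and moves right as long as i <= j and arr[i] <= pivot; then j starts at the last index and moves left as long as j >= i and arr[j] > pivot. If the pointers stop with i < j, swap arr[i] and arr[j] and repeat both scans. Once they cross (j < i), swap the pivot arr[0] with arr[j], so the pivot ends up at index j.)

Hoare-style two-pointer partition with pivot = 23:

Initial array: [23, 19, 22, 17, 9, 16, 10]

Pointers start at i = 1, j = 6.
i ends at 7, j ends at 6: the pointers have crossed (j < i), so scanning stops.

Swap pivot arr[0] with arr[6] to place pivot at position 6: [10, 19, 22, 17, 9, 16, 23]
Pivot position: 6

After partitioning with pivot 23, the array becomes [10, 19, 22, 17, 9, 16, 23]. The pivot is placed at index 6. All elements to the left of the pivot are <= 23, and all elements to the right are > 23.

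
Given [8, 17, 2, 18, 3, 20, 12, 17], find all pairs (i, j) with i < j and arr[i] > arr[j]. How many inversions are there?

Finding inversions in [8, 17, 2, 18, 3, 20, 12, 17]:

(0, 2): arr[0]=8 > arr[2]=2
(0, 4): arr[0]=8 > arr[4]=3
(1, 2): arr[1]=17 > arr[2]=2
(1, 4): arr[1]=17 > arr[4]=3
(1, 6): arr[1]=17 > arr[6]=12
(3, 4): arr[3]=18 > arr[4]=3
(3, 6): arr[3]=18 > arr[6]=12
(3, 7): arr[3]=18 > arr[7]=17
(5, 6): arr[5]=20 > arr[6]=12
(5, 7): arr[5]=20 > arr[7]=17

Total inversions: 10

The array has 10 inversion(s): (0,2), (0,4), (1,2), (1,4), (1,6), (3,4), (3,6), (3,7), (5,6), (5,7). Each pair (i,j) satisfies i < j and arr[i] > arr[j].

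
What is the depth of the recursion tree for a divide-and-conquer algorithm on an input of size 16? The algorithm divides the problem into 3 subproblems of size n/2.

For divide and conquer with division factor 2:

Problem sizes at each level:
Level 0: 16
Level 1: 8
Level 2: 4
Level 3: 2
Level 4: 1

The root is level 0 and the size-1 base case is level 4 (the tree spans levels 0 through 4, i.e. 5 levels counting the root), so the depth is the number of divisions: log_2(16) = 4

The recursion tree depth is log_2(16) = 4. At each level, the problem size is divided by 2, so it takes 4 divisions to reduce to a base case of size 1. The algorithm makes 3 recursive calls at each level.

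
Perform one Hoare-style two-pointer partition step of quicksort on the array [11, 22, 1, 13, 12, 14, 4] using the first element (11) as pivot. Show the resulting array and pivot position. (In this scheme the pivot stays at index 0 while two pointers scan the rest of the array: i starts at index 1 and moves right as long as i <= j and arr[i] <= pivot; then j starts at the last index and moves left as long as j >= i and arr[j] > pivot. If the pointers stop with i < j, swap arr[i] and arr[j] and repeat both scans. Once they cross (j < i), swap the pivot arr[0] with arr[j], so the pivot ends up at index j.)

Hoare-style two-pointer partition with pivot = 11:

Initial array: [11, 22, 1, 13, 12, 14, 4]

Pointers start at i = 1, j = 6.
i stops at index 1 (arr[1]=22 > 11), j stops at index 6 (arr[6]=4 <= 11): swap arr[1] and arr[6], array becomes [11, 4, 1, 13, 12, 14, 22]
i ends at 3, j ends at 2: the pointers have crossed (j < i), so scanning stops.

Swap pivot arr[0] with arr[2] to place pivot at position 2: [1, 4, 11, 13, 12, 14, 22]
Pivot position: 2

After partitioning with pivot 11, the array becomes [1, 4, 11, 13, 12, 14, 22]. The pivot is placed at index 2. All elements to the left of the pivot are <= 11, and all elements to the right are > 11.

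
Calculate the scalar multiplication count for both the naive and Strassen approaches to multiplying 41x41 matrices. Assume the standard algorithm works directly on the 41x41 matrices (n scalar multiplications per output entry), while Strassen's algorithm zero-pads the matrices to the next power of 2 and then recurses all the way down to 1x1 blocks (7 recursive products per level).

Matrix multiplication for 41x41 matrices:

Strassen's algorithm requires power-of-2 dimensions. Pad 41x41 to 64x64 (next power of 2).

Standard algorithm: 41^3 = 68921 multiplications
Strassen's algorithm: 7^(log2(64)) = 7^6 = 117649 multiplications
Difference: 68921 - 117649 = -48728 (Strassen uses MORE here due to padding overhead — for small or just-over-power-of-2 n, padding can outweigh the per-level savings)

Standard: 68921 multiplications (41^3). Strassen: 117649 multiplications (7^6, after padding to 64x64). Strassen reduces 8 recursive multiplications to 7 at each level.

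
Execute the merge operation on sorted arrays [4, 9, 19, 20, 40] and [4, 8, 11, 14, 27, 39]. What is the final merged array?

Merging process:

Compare 4 vs 4: take 4 from left. Merged: [4]
Compare 9 vs 4: take 4 from right. Merged: [4, 4]
Compare 9 vs 8: take 8 from right. Merged: [4, 4, 8]
Compare 9 vs 11: take 9 from left. Merged: [4, 4, 8, 9]
Compare 19 vs 11: take 11 from right. Merged: [4, 4, 8, 9, 11]
Compare 19 vs 14: take 14 from right. Merged: [4, 4, 8, 9, 11, 14]
Compare 19 vs 27: take 19 from left. Merged: [4, 4, 8, 9, 11, 14, 19]
Compare 20 vs 27: take 20 from left. Merged: [4, 4, 8, 9, 11, 14, 19, 20]
Compare 40 vs 27: take 27 from right. Merged: [4, 4, 8, 9, 11, 14, 19, 20, 27]
Compare 40 vs 39: take 39 from right. Merged: [4, 4, 8, 9, 11, 14, 19, 20, 27, 39]
Append remaining from left: [40]. Merged: [4, 4, 8, 9, 11, 14, 19, 20, 27, 39, 40]

Final merged array: [4, 4, 8, 9, 11, 14, 19, 20, 27, 39, 40]
Total comparisons: 10

The merged array is [4, 4, 8, 9, 11, 14, 19, 20, 27, 39, 40], requiring 10 comparisons. The merge step runs in O(n) time where n is the total number of elements.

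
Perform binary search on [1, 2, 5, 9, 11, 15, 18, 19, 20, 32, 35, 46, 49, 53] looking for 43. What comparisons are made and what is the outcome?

Binary search for 43 in [1, 2, 5, 9, 11, 15, 18, 19, 20, 32, 35, 46, 49, 53]:

lo=0, hi=13, mid=6, arr[mid]=18 -> 18 < 43, search right half
lo=7, hi=13, mid=10, arr[mid]=35 -> 35 < 43, search right half
lo=11, hi=13, mid=12, arr[mid]=49 -> 49 > 43, search left half
lo=11, hi=11, mid=11, arr[mid]=46 -> 46 > 43, search left half
lo=11 > hi=10, target 43 not found

Binary search determines that 43 is not in the array after 4 comparisons. The search space was exhausted without finding the target.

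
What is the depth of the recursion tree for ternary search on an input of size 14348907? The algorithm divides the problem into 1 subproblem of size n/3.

For divide and conquer with division factor 3:

Problem sizes at each level:
Level 0: 14348907
Level 1: 4782969
Level 2: 1594323
Level 3: 531441
Level 4: 177147
Level 5: 59049
Level 6: 19683
Level 7: 6561
Level 8: 2187
Level 9: 729
Level 10: 243
Level 11: 81
Level 12: 27
Level 13: 9
Level 14: 3
Level 15: 1

The root is level 0 and the size-1 base case is level 15 (the tree spans levels 0 through 15, i.e. 16 levels counting the root), so the depth is the number of divisions: log_3(14348907) = 15

The recursion tree depth is log_3(14348907) = 15. At each level, the problem size is divided by 3, so it takes 15 divisions to reduce to a base case of size 1. The algorithm makes 1 recursive call at each level.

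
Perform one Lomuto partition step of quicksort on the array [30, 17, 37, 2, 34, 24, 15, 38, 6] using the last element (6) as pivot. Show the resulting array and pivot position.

Lomuto partition with pivot = 6:

Initial array: [30, 17, 37, 2, 34, 24, 15, 38, 6]

arr[0]=30 > 6: no swap
arr[1]=17 > 6: no swap
arr[2]=37 > 6: no swap
arr[3]=2 <= 6: swap with position 0, array becomes [2, 17, 37, 30, 34, 24, 15, 38, 6]
arr[4]=34 > 6: no swap
arr[5]=24 > 6: no swap
arr[6]=15 > 6: no swap
arr[7]=38 > 6: no swap

Place pivot at position 1: [2, 6, 37, 30, 34, 24, 15, 38, 17]
Pivot position: 1

After partitioning with pivot 6, the array becomes [2, 6, 37, 30, 34, 24, 15, 38, 17]. The pivot is placed at index 1. All elements to the left of the pivot are <= 6, and all elements to the right are > 6.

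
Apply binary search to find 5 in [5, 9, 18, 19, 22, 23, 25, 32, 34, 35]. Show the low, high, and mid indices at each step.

Binary search for 5 in [5, 9, 18, 19, 22, 23, 25, 32, 34, 35]:

lo=0, hi=9, mid=4, arr[mid]=22 -> 22 > 5, search left half
lo=0, hi=3, mid=1, arr[mid]=9 -> 9 > 5, search left half
lo=0, hi=0, mid=0, arr[mid]=5 -> Found target at index 0!

Binary search finds 5 at index 0 after 3 comparisons. The search repeatedly halves the search space by comparing with the middle element.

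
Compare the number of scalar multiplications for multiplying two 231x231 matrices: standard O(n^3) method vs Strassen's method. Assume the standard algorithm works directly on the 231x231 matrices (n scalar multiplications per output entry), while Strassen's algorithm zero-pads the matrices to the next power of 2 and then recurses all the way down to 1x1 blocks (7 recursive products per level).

Matrix multiplication for 231x231 matrices:

Strassen's algorithm requires power-of-2 dimensions. Pad 231x231 to 256x256 (next power of 2).

Standard algorithm: 231^3 = 12326391 multiplications
Strassen's algorithm: 7^(log2(256)) = 7^8 = 5764801 multiplications
Savings: 12326391 - 5764801 = 6561590 multiplications

Standard: 12326391 multiplications (231^3). Strassen: 5764801 multiplications (7^8, after padding to 256x256). Strassen reduces 8 recursive multiplications to 7 at each level.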